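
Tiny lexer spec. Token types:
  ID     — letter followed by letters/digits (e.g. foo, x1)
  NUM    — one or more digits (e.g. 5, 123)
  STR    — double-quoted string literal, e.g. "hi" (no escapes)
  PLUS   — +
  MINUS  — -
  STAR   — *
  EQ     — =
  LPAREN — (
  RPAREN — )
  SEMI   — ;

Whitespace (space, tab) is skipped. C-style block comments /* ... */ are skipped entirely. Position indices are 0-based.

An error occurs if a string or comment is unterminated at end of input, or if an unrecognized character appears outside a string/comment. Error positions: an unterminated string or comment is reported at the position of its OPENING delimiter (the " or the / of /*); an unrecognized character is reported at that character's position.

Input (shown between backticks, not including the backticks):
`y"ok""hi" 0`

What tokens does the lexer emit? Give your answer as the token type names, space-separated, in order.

Answer: ID STR STR NUM

Derivation:
pos=0: emit ID 'y' (now at pos=1)
pos=1: enter STRING mode
pos=1: emit STR "ok" (now at pos=5)
pos=5: enter STRING mode
pos=5: emit STR "hi" (now at pos=9)
pos=10: emit NUM '0' (now at pos=11)
DONE. 4 tokens: [ID, STR, STR, NUM]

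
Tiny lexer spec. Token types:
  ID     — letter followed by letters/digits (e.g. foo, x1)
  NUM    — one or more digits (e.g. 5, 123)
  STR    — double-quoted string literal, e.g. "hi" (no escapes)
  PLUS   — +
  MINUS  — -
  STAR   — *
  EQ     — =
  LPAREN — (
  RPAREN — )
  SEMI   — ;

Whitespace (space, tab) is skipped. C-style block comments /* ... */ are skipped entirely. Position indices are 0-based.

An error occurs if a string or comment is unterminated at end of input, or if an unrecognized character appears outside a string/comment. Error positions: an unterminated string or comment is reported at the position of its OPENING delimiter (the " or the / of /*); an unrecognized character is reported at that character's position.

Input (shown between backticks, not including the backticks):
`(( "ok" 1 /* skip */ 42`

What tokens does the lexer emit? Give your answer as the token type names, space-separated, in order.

Answer: LPAREN LPAREN STR NUM NUM

Derivation:
pos=0: emit LPAREN '('
pos=1: emit LPAREN '('
pos=3: enter STRING mode
pos=3: emit STR "ok" (now at pos=7)
pos=8: emit NUM '1' (now at pos=9)
pos=10: enter COMMENT mode (saw '/*')
exit COMMENT mode (now at pos=20)
pos=21: emit NUM '42' (now at pos=23)
DONE. 5 tokens: [LPAREN, LPAREN, STR, NUM, NUM]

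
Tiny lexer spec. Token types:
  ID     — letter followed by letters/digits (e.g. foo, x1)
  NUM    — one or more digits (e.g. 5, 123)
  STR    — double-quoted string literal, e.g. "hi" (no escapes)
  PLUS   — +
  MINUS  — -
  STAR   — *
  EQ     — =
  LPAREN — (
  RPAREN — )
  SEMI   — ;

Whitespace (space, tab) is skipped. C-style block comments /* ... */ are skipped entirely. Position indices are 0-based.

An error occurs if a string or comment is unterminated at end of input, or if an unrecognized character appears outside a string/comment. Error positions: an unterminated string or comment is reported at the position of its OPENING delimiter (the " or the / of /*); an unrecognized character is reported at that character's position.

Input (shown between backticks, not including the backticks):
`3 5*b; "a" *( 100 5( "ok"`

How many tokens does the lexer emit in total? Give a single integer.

pos=0: emit NUM '3' (now at pos=1)
pos=2: emit NUM '5' (now at pos=3)
pos=3: emit STAR '*'
pos=4: emit ID 'b' (now at pos=5)
pos=5: emit SEMI ';'
pos=7: enter STRING mode
pos=7: emit STR "a" (now at pos=10)
pos=11: emit STAR '*'
pos=12: emit LPAREN '('
pos=14: emit NUM '100' (now at pos=17)
pos=18: emit NUM '5' (now at pos=19)
pos=19: emit LPAREN '('
pos=21: enter STRING mode
pos=21: emit STR "ok" (now at pos=25)
DONE. 12 tokens: [NUM, NUM, STAR, ID, SEMI, STR, STAR, LPAREN, NUM, NUM, LPAREN, STR]

Answer: 12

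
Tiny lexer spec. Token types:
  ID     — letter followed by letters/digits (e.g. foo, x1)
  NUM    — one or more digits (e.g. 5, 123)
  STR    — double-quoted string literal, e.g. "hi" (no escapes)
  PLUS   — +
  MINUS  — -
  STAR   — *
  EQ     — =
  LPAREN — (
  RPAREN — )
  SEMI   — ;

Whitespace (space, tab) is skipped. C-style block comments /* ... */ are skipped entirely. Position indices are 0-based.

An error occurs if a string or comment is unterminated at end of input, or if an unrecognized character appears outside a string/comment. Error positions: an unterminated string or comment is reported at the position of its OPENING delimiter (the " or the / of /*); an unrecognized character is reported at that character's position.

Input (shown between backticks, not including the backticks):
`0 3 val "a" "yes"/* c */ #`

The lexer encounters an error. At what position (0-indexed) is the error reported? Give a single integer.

pos=0: emit NUM '0' (now at pos=1)
pos=2: emit NUM '3' (now at pos=3)
pos=4: emit ID 'val' (now at pos=7)
pos=8: enter STRING mode
pos=8: emit STR "a" (now at pos=11)
pos=12: enter STRING mode
pos=12: emit STR "yes" (now at pos=17)
pos=17: enter COMMENT mode (saw '/*')
exit COMMENT mode (now at pos=24)
pos=25: ERROR — unrecognized char '#'

Answer: 25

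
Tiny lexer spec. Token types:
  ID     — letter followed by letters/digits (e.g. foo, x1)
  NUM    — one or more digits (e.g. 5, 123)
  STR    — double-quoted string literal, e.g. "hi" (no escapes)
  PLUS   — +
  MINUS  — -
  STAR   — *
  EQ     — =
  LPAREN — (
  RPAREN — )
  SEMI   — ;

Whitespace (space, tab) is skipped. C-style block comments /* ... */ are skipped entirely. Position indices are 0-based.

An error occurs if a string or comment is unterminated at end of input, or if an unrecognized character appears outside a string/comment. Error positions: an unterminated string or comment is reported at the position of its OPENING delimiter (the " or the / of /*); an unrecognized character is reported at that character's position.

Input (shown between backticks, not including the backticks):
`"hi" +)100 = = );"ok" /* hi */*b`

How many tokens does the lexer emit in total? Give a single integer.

Answer: 11

Derivation:
pos=0: enter STRING mode
pos=0: emit STR "hi" (now at pos=4)
pos=5: emit PLUS '+'
pos=6: emit RPAREN ')'
pos=7: emit NUM '100' (now at pos=10)
pos=11: emit EQ '='
pos=13: emit EQ '='
pos=15: emit RPAREN ')'
pos=16: emit SEMI ';'
pos=17: enter STRING mode
pos=17: emit STR "ok" (now at pos=21)
pos=22: enter COMMENT mode (saw '/*')
exit COMMENT mode (now at pos=30)
pos=30: emit STAR '*'
pos=31: emit ID 'b' (now at pos=32)
DONE. 11 tokens: [STR, PLUS, RPAREN, NUM, EQ, EQ, RPAREN, SEMI, STR, STAR, ID]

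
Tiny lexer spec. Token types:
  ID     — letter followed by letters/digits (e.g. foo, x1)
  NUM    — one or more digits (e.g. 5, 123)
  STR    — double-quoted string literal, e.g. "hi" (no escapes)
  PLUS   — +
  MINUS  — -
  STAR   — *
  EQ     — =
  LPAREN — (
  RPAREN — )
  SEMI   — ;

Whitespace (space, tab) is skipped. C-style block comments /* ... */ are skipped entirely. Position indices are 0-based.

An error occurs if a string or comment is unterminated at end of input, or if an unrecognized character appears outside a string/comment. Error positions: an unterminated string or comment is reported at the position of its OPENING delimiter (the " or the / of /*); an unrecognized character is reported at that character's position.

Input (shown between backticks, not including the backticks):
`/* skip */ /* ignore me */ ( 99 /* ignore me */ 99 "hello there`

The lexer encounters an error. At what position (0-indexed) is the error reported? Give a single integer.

Answer: 51

Derivation:
pos=0: enter COMMENT mode (saw '/*')
exit COMMENT mode (now at pos=10)
pos=11: enter COMMENT mode (saw '/*')
exit COMMENT mode (now at pos=26)
pos=27: emit LPAREN '('
pos=29: emit NUM '99' (now at pos=31)
pos=32: enter COMMENT mode (saw '/*')
exit COMMENT mode (now at pos=47)
pos=48: emit NUM '99' (now at pos=50)
pos=51: enter STRING mode
pos=51: ERROR — unterminated string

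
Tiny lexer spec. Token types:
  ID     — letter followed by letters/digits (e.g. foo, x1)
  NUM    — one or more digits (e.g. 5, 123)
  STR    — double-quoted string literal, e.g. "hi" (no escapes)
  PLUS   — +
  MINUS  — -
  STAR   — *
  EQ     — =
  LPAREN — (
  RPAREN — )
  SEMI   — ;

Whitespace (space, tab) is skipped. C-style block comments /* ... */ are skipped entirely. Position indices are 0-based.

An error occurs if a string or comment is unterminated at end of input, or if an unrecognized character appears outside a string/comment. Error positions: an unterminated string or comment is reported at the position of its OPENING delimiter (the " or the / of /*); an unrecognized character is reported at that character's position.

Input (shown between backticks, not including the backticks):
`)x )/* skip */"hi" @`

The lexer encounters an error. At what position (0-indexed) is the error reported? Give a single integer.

Answer: 19

Derivation:
pos=0: emit RPAREN ')'
pos=1: emit ID 'x' (now at pos=2)
pos=3: emit RPAREN ')'
pos=4: enter COMMENT mode (saw '/*')
exit COMMENT mode (now at pos=14)
pos=14: enter STRING mode
pos=14: emit STR "hi" (now at pos=18)
pos=19: ERROR — unrecognized char '@'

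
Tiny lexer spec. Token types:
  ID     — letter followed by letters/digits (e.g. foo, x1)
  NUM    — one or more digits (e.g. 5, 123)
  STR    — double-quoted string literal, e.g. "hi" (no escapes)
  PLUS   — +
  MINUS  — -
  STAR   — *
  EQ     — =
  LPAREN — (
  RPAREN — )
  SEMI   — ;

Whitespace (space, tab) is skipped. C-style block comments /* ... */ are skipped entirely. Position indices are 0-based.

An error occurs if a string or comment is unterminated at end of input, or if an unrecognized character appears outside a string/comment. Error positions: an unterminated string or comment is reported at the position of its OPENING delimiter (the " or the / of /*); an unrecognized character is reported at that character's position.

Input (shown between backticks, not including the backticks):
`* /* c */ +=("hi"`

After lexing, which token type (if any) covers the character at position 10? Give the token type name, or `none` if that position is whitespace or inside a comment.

Answer: PLUS

Derivation:
pos=0: emit STAR '*'
pos=2: enter COMMENT mode (saw '/*')
exit COMMENT mode (now at pos=9)
pos=10: emit PLUS '+'
pos=11: emit EQ '='
pos=12: emit LPAREN '('
pos=13: enter STRING mode
pos=13: emit STR "hi" (now at pos=17)
DONE. 5 tokens: [STAR, PLUS, EQ, LPAREN, STR]
Position 10: char is '+' -> PLUS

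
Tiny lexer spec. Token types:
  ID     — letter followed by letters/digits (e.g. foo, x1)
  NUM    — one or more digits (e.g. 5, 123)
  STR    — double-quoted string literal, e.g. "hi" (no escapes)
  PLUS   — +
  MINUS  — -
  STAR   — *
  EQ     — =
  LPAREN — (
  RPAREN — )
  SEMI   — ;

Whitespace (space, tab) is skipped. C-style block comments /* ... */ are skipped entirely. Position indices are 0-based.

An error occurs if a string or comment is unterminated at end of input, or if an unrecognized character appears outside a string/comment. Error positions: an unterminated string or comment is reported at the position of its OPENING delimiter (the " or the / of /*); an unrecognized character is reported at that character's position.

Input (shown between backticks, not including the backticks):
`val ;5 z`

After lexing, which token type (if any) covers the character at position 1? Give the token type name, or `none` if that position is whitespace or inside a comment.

pos=0: emit ID 'val' (now at pos=3)
pos=4: emit SEMI ';'
pos=5: emit NUM '5' (now at pos=6)
pos=7: emit ID 'z' (now at pos=8)
DONE. 4 tokens: [ID, SEMI, NUM, ID]
Position 1: char is 'a' -> ID

Answer: ID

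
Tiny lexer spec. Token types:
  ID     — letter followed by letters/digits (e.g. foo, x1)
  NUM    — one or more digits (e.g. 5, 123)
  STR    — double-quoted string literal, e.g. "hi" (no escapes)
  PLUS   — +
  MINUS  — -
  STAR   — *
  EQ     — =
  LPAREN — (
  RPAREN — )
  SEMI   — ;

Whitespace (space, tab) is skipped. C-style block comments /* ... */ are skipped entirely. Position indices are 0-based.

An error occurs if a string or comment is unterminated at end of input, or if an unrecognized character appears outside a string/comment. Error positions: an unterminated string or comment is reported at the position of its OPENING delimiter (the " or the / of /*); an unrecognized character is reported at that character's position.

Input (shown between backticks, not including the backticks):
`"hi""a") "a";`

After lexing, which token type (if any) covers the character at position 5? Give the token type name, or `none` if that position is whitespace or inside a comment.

pos=0: enter STRING mode
pos=0: emit STR "hi" (now at pos=4)
pos=4: enter STRING mode
pos=4: emit STR "a" (now at pos=7)
pos=7: emit RPAREN ')'
pos=9: enter STRING mode
pos=9: emit STR "a" (now at pos=12)
pos=12: emit SEMI ';'
DONE. 5 tokens: [STR, STR, RPAREN, STR, SEMI]
Position 5: char is 'a' -> STR

Answer: STR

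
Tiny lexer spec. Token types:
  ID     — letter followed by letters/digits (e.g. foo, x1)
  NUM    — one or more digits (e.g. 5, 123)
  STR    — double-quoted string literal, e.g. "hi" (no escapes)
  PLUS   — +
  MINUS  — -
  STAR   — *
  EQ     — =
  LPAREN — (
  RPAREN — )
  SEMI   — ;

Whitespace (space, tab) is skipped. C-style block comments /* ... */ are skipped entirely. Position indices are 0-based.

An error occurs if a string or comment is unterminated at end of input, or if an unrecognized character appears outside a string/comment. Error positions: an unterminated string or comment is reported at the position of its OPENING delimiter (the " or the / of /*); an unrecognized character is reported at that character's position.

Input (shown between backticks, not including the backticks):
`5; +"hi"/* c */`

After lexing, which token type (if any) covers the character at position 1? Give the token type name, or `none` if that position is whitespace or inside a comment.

Answer: SEMI

Derivation:
pos=0: emit NUM '5' (now at pos=1)
pos=1: emit SEMI ';'
pos=3: emit PLUS '+'
pos=4: enter STRING mode
pos=4: emit STR "hi" (now at pos=8)
pos=8: enter COMMENT mode (saw '/*')
exit COMMENT mode (now at pos=15)
DONE. 4 tokens: [NUM, SEMI, PLUS, STR]
Position 1: char is ';' -> SEMI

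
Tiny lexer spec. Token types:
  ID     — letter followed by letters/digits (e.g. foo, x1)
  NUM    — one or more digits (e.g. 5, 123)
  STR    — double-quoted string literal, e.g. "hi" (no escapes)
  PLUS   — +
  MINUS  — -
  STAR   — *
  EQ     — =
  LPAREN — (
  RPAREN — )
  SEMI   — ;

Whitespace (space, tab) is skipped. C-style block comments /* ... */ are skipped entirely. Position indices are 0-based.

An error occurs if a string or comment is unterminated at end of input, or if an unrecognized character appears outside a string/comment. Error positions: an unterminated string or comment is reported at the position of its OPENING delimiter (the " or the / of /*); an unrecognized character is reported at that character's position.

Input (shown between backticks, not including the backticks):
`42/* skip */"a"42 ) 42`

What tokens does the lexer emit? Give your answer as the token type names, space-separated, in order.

Answer: NUM STR NUM RPAREN NUM

Derivation:
pos=0: emit NUM '42' (now at pos=2)
pos=2: enter COMMENT mode (saw '/*')
exit COMMENT mode (now at pos=12)
pos=12: enter STRING mode
pos=12: emit STR "a" (now at pos=15)
pos=15: emit NUM '42' (now at pos=17)
pos=18: emit RPAREN ')'
pos=20: emit NUM '42' (now at pos=22)
DONE. 5 tokens: [NUM, STR, NUM, RPAREN, NUM]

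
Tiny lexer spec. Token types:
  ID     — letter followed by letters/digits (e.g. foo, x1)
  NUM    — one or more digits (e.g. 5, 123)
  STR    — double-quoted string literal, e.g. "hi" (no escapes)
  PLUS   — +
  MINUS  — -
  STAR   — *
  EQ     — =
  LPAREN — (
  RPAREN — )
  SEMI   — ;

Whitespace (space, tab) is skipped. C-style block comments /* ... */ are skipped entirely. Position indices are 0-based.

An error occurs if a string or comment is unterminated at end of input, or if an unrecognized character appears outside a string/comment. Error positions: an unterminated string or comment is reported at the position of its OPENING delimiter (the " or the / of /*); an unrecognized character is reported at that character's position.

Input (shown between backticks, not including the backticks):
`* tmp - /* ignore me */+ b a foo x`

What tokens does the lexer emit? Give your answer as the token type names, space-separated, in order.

Answer: STAR ID MINUS PLUS ID ID ID ID

Derivation:
pos=0: emit STAR '*'
pos=2: emit ID 'tmp' (now at pos=5)
pos=6: emit MINUS '-'
pos=8: enter COMMENT mode (saw '/*')
exit COMMENT mode (now at pos=23)
pos=23: emit PLUS '+'
pos=25: emit ID 'b' (now at pos=26)
pos=27: emit ID 'a' (now at pos=28)
pos=29: emit ID 'foo' (now at pos=32)
pos=33: emit ID 'x' (now at pos=34)
DONE. 8 tokens: [STAR, ID, MINUS, PLUS, ID, ID, ID, ID]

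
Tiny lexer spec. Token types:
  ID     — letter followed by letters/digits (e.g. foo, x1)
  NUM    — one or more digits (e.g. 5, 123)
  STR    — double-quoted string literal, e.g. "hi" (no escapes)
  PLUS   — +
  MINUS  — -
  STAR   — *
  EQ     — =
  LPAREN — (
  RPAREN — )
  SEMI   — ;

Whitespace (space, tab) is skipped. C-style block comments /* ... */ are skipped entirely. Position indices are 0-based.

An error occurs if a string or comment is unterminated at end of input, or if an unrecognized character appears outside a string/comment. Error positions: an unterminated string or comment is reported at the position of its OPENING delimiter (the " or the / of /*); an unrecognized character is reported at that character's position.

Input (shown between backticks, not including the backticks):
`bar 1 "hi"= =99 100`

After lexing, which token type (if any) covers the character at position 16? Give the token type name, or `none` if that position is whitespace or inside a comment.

Answer: NUM

Derivation:
pos=0: emit ID 'bar' (now at pos=3)
pos=4: emit NUM '1' (now at pos=5)
pos=6: enter STRING mode
pos=6: emit STR "hi" (now at pos=10)
pos=10: emit EQ '='
pos=12: emit EQ '='
pos=13: emit NUM '99' (now at pos=15)
pos=16: emit NUM '100' (now at pos=19)
DONE. 7 tokens: [ID, NUM, STR, EQ, EQ, NUM, NUM]
Position 16: char is '1' -> NUM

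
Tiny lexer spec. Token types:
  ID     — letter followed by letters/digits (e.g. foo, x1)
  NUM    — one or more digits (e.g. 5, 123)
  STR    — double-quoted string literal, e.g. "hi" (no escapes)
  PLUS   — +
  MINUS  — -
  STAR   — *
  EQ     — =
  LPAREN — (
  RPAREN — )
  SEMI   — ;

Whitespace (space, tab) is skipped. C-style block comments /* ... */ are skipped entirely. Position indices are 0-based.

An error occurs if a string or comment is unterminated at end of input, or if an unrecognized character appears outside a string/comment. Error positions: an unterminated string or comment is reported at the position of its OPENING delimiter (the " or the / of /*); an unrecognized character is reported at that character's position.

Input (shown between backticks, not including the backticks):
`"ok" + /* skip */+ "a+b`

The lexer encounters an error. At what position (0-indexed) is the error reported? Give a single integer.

pos=0: enter STRING mode
pos=0: emit STR "ok" (now at pos=4)
pos=5: emit PLUS '+'
pos=7: enter COMMENT mode (saw '/*')
exit COMMENT mode (now at pos=17)
pos=17: emit PLUS '+'
pos=19: enter STRING mode
pos=19: ERROR — unterminated string

Answer: 19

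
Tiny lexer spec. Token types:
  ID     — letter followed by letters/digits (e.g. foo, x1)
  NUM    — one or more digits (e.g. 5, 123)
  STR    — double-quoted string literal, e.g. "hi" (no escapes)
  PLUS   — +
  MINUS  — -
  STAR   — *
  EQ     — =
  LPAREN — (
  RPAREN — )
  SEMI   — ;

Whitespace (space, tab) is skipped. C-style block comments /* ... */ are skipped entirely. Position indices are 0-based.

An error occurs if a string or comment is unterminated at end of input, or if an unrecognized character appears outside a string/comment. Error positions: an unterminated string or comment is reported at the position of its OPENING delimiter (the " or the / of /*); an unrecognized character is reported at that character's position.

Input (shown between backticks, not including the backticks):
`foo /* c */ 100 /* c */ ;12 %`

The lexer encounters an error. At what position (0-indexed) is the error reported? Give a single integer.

pos=0: emit ID 'foo' (now at pos=3)
pos=4: enter COMMENT mode (saw '/*')
exit COMMENT mode (now at pos=11)
pos=12: emit NUM '100' (now at pos=15)
pos=16: enter COMMENT mode (saw '/*')
exit COMMENT mode (now at pos=23)
pos=24: emit SEMI ';'
pos=25: emit NUM '12' (now at pos=27)
pos=28: ERROR — unrecognized char '%'

Answer: 28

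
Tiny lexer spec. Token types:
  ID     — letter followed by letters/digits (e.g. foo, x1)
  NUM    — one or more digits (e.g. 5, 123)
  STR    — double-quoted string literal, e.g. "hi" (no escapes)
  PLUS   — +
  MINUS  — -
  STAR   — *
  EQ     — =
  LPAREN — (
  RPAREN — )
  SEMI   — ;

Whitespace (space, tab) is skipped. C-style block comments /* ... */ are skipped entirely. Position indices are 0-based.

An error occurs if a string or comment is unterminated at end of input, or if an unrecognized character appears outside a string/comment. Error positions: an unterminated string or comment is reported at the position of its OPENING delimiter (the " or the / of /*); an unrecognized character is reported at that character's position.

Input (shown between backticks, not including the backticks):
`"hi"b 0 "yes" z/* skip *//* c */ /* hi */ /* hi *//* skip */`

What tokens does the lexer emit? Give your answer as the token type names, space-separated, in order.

pos=0: enter STRING mode
pos=0: emit STR "hi" (now at pos=4)
pos=4: emit ID 'b' (now at pos=5)
pos=6: emit NUM '0' (now at pos=7)
pos=8: enter STRING mode
pos=8: emit STR "yes" (now at pos=13)
pos=14: emit ID 'z' (now at pos=15)
pos=15: enter COMMENT mode (saw '/*')
exit COMMENT mode (now at pos=25)
pos=25: enter COMMENT mode (saw '/*')
exit COMMENT mode (now at pos=32)
pos=33: enter COMMENT mode (saw '/*')
exit COMMENT mode (now at pos=41)
pos=42: enter COMMENT mode (saw '/*')
exit COMMENT mode (now at pos=50)
pos=50: enter COMMENT mode (saw '/*')
exit COMMENT mode (now at pos=60)
DONE. 5 tokens: [STR, ID, NUM, STR, ID]

Answer: STR ID NUM STR ID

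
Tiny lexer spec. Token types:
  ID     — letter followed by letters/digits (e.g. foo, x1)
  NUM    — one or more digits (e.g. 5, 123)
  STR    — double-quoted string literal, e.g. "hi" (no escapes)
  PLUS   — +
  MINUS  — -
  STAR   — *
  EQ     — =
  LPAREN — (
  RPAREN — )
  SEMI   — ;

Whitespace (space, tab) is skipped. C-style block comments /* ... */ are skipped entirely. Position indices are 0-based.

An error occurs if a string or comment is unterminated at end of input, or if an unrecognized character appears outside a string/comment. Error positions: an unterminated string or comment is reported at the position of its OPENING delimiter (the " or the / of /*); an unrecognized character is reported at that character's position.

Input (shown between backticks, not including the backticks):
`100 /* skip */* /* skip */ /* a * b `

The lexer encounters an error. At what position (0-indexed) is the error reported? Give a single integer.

pos=0: emit NUM '100' (now at pos=3)
pos=4: enter COMMENT mode (saw '/*')
exit COMMENT mode (now at pos=14)
pos=14: emit STAR '*'
pos=16: enter COMMENT mode (saw '/*')
exit COMMENT mode (now at pos=26)
pos=27: enter COMMENT mode (saw '/*')
pos=27: ERROR — unterminated comment (reached EOF)

Answer: 27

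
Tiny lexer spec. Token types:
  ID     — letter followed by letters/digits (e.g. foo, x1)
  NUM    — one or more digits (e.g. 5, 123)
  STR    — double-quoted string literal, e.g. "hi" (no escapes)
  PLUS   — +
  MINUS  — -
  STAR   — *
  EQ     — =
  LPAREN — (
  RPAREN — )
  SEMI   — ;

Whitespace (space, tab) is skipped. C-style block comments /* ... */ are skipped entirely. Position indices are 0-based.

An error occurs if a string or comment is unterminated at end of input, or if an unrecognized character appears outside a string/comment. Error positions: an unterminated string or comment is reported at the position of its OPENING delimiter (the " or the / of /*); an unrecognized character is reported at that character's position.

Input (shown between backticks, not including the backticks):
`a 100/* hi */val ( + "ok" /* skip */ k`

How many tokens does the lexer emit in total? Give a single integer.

pos=0: emit ID 'a' (now at pos=1)
pos=2: emit NUM '100' (now at pos=5)
pos=5: enter COMMENT mode (saw '/*')
exit COMMENT mode (now at pos=13)
pos=13: emit ID 'val' (now at pos=16)
pos=17: emit LPAREN '('
pos=19: emit PLUS '+'
pos=21: enter STRING mode
pos=21: emit STR "ok" (now at pos=25)
pos=26: enter COMMENT mode (saw '/*')
exit COMMENT mode (now at pos=36)
pos=37: emit ID 'k' (now at pos=38)
DONE. 7 tokens: [ID, NUM, ID, LPAREN, PLUS, STR, ID]

Answer: 7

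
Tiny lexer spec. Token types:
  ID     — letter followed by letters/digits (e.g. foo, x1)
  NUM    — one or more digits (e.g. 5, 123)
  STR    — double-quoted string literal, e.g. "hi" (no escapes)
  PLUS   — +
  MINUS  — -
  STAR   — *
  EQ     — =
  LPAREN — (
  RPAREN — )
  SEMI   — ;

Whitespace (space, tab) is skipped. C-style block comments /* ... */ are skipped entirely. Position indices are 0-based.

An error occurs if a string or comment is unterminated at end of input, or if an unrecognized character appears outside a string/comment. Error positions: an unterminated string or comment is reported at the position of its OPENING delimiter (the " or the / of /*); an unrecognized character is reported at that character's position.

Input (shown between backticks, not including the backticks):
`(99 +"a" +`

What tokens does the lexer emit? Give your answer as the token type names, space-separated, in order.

pos=0: emit LPAREN '('
pos=1: emit NUM '99' (now at pos=3)
pos=4: emit PLUS '+'
pos=5: enter STRING mode
pos=5: emit STR "a" (now at pos=8)
pos=9: emit PLUS '+'
DONE. 5 tokens: [LPAREN, NUM, PLUS, STR, PLUS]

Answer: LPAREN NUM PLUS STR PLUS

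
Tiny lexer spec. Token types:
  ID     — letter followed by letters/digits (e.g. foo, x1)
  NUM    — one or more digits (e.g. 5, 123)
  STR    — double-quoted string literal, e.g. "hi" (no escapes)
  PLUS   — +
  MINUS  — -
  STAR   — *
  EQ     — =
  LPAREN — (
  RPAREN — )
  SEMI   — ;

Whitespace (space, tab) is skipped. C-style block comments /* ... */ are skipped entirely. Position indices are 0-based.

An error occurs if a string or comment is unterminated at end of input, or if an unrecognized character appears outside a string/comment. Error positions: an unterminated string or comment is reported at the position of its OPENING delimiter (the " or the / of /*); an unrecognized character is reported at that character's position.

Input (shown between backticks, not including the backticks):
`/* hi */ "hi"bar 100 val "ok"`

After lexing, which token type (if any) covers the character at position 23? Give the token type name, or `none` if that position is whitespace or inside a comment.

Answer: ID

Derivation:
pos=0: enter COMMENT mode (saw '/*')
exit COMMENT mode (now at pos=8)
pos=9: enter STRING mode
pos=9: emit STR "hi" (now at pos=13)
pos=13: emit ID 'bar' (now at pos=16)
pos=17: emit NUM '100' (now at pos=20)
pos=21: emit ID 'val' (now at pos=24)
pos=25: enter STRING mode
pos=25: emit STR "ok" (now at pos=29)
DONE. 5 tokens: [STR, ID, NUM, ID, STR]
Position 23: char is 'l' -> ID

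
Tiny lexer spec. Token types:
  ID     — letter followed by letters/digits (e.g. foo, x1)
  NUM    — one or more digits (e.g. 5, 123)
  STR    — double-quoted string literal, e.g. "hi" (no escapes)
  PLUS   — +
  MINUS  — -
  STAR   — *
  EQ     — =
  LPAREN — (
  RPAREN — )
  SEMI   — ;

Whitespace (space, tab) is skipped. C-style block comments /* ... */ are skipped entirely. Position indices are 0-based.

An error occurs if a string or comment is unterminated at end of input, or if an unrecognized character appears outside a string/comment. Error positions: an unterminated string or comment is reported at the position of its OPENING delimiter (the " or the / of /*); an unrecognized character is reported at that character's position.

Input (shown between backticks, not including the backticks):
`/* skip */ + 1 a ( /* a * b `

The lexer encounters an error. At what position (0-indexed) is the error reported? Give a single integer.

pos=0: enter COMMENT mode (saw '/*')
exit COMMENT mode (now at pos=10)
pos=11: emit PLUS '+'
pos=13: emit NUM '1' (now at pos=14)
pos=15: emit ID 'a' (now at pos=16)
pos=17: emit LPAREN '('
pos=19: enter COMMENT mode (saw '/*')
pos=19: ERROR — unterminated comment (reached EOF)

Answer: 19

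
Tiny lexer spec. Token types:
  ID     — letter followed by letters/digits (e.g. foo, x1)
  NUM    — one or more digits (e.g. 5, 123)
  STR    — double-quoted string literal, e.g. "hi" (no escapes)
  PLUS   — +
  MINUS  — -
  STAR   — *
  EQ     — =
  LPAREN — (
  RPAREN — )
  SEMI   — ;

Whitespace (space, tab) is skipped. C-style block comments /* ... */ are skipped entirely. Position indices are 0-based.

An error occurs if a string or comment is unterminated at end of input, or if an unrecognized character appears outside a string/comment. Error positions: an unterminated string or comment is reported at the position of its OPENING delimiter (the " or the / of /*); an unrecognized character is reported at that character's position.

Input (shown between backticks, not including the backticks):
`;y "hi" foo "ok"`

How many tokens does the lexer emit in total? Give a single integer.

Answer: 5

Derivation:
pos=0: emit SEMI ';'
pos=1: emit ID 'y' (now at pos=2)
pos=3: enter STRING mode
pos=3: emit STR "hi" (now at pos=7)
pos=8: emit ID 'foo' (now at pos=11)
pos=12: enter STRING mode
pos=12: emit STR "ok" (now at pos=16)
DONE. 5 tokens: [SEMI, ID, STR, ID, STR]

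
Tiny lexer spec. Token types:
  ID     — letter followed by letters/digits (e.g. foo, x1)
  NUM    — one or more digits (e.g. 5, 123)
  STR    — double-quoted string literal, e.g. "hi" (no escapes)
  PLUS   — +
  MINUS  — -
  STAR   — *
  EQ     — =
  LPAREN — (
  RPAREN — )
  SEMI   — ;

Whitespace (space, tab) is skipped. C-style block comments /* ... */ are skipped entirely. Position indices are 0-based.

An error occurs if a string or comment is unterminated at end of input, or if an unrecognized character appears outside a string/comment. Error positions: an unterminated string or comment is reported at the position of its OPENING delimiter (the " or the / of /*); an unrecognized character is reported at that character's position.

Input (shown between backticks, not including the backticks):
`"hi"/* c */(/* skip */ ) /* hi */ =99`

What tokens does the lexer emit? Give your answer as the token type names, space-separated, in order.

Answer: STR LPAREN RPAREN EQ NUM

Derivation:
pos=0: enter STRING mode
pos=0: emit STR "hi" (now at pos=4)
pos=4: enter COMMENT mode (saw '/*')
exit COMMENT mode (now at pos=11)
pos=11: emit LPAREN '('
pos=12: enter COMMENT mode (saw '/*')
exit COMMENT mode (now at pos=22)
pos=23: emit RPAREN ')'
pos=25: enter COMMENT mode (saw '/*')
exit COMMENT mode (now at pos=33)
pos=34: emit EQ '='
pos=35: emit NUM '99' (now at pos=37)
DONE. 5 tokens: [STR, LPAREN, RPAREN, EQ, NUM]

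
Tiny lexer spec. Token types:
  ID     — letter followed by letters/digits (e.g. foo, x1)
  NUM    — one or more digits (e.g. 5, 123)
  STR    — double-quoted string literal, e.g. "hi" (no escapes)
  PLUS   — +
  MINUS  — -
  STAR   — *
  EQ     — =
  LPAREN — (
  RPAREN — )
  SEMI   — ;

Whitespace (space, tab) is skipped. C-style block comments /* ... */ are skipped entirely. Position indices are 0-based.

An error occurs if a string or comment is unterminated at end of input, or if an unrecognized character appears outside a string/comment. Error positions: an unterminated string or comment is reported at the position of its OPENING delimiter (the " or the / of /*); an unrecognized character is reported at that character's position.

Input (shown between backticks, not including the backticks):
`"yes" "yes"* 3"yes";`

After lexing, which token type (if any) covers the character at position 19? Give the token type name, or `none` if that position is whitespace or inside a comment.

Answer: SEMI

Derivation:
pos=0: enter STRING mode
pos=0: emit STR "yes" (now at pos=5)
pos=6: enter STRING mode
pos=6: emit STR "yes" (now at pos=11)
pos=11: emit STAR '*'
pos=13: emit NUM '3' (now at pos=14)
pos=14: enter STRING mode
pos=14: emit STR "yes" (now at pos=19)
pos=19: emit SEMI ';'
DONE. 6 tokens: [STR, STR, STAR, NUM, STR, SEMI]
Position 19: char is ';' -> SEMI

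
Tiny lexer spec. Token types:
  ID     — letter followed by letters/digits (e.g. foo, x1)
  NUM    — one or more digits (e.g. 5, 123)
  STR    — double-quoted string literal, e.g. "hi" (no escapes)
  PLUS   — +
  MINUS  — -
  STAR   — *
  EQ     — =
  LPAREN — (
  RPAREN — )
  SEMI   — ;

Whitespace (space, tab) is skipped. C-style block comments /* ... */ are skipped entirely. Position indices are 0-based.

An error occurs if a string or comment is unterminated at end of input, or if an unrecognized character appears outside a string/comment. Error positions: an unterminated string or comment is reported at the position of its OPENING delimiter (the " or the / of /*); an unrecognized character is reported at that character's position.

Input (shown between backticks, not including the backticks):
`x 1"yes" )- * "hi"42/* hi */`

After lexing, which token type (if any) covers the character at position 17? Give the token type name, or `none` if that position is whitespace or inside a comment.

pos=0: emit ID 'x' (now at pos=1)
pos=2: emit NUM '1' (now at pos=3)
pos=3: enter STRING mode
pos=3: emit STR "yes" (now at pos=8)
pos=9: emit RPAREN ')'
pos=10: emit MINUS '-'
pos=12: emit STAR '*'
pos=14: enter STRING mode
pos=14: emit STR "hi" (now at pos=18)
pos=18: emit NUM '42' (now at pos=20)
pos=20: enter COMMENT mode (saw '/*')
exit COMMENT mode (now at pos=28)
DONE. 8 tokens: [ID, NUM, STR, RPAREN, MINUS, STAR, STR, NUM]
Position 17: char is '"' -> STR

Answer: STR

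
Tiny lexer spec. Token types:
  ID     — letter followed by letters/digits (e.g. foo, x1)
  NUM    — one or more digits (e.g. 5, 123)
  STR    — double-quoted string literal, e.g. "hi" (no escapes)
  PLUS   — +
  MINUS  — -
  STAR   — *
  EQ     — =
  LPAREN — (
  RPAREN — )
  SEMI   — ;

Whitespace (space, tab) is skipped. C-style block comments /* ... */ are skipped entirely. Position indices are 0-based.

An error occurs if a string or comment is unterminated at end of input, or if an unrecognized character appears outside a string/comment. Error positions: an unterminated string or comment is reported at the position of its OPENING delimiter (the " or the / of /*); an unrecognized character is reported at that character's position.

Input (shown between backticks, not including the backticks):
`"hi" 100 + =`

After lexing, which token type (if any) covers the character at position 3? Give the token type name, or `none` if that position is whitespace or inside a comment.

pos=0: enter STRING mode
pos=0: emit STR "hi" (now at pos=4)
pos=5: emit NUM '100' (now at pos=8)
pos=9: emit PLUS '+'
pos=11: emit EQ '='
DONE. 4 tokens: [STR, NUM, PLUS, EQ]
Position 3: char is '"' -> STR

Answer: STR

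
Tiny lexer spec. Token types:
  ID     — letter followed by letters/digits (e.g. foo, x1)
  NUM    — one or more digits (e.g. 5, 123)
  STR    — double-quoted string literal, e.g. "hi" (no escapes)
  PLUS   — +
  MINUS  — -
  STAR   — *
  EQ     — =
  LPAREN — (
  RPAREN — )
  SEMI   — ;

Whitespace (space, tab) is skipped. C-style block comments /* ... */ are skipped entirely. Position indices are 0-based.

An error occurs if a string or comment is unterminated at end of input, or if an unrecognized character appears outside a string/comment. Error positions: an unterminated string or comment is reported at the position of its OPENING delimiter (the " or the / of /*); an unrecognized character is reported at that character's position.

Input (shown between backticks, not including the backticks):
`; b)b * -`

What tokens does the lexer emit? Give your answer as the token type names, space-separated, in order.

Answer: SEMI ID RPAREN ID STAR MINUS

Derivation:
pos=0: emit SEMI ';'
pos=2: emit ID 'b' (now at pos=3)
pos=3: emit RPAREN ')'
pos=4: emit ID 'b' (now at pos=5)
pos=6: emit STAR '*'
pos=8: emit MINUS '-'
DONE. 6 tokens: [SEMI, ID, RPAREN, ID, STAR, MINUS]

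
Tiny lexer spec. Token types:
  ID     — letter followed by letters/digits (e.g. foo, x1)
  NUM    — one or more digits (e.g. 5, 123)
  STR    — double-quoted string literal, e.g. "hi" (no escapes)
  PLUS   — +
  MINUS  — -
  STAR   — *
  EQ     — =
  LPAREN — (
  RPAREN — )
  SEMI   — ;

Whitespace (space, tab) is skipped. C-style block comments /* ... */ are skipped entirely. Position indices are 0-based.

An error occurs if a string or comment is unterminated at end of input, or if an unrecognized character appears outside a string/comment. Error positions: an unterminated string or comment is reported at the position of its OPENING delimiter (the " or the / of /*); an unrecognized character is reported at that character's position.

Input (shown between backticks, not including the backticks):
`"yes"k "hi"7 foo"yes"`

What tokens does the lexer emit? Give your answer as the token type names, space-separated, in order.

pos=0: enter STRING mode
pos=0: emit STR "yes" (now at pos=5)
pos=5: emit ID 'k' (now at pos=6)
pos=7: enter STRING mode
pos=7: emit STR "hi" (now at pos=11)
pos=11: emit NUM '7' (now at pos=12)
pos=13: emit ID 'foo' (now at pos=16)
pos=16: enter STRING mode
pos=16: emit STR "yes" (now at pos=21)
DONE. 6 tokens: [STR, ID, STR, NUM, ID, STR]

Answer: STR ID STR NUM ID STR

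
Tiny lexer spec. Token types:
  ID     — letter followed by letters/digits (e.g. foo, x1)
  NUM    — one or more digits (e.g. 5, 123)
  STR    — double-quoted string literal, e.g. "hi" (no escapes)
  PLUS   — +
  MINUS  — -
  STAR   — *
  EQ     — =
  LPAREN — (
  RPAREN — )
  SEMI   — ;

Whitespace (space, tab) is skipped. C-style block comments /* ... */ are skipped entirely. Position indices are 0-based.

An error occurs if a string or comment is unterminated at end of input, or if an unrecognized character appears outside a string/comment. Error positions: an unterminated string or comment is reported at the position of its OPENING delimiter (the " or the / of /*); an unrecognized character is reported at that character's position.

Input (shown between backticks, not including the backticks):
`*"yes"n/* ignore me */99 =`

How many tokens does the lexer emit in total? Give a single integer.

Answer: 5

Derivation:
pos=0: emit STAR '*'
pos=1: enter STRING mode
pos=1: emit STR "yes" (now at pos=6)
pos=6: emit ID 'n' (now at pos=7)
pos=7: enter COMMENT mode (saw '/*')
exit COMMENT mode (now at pos=22)
pos=22: emit NUM '99' (now at pos=24)
pos=25: emit EQ '='
DONE. 5 tokens: [STAR, STR, ID, NUM, EQ]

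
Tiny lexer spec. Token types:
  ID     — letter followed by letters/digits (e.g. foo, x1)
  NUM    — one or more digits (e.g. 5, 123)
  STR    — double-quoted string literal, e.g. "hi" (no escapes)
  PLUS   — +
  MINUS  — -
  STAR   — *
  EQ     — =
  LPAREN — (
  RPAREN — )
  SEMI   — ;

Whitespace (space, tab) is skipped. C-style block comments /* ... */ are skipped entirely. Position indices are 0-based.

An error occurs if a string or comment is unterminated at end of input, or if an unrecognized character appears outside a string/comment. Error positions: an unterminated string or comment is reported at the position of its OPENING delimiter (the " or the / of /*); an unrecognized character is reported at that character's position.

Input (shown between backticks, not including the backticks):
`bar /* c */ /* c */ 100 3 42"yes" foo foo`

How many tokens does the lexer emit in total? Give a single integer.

Answer: 7

Derivation:
pos=0: emit ID 'bar' (now at pos=3)
pos=4: enter COMMENT mode (saw '/*')
exit COMMENT mode (now at pos=11)
pos=12: enter COMMENT mode (saw '/*')
exit COMMENT mode (now at pos=19)
pos=20: emit NUM '100' (now at pos=23)
pos=24: emit NUM '3' (now at pos=25)
pos=26: emit NUM '42' (now at pos=28)
pos=28: enter STRING mode
pos=28: emit STR "yes" (now at pos=33)
pos=34: emit ID 'foo' (now at pos=37)
pos=38: emit ID 'foo' (now at pos=41)
DONE. 7 tokens: [ID, NUM, NUM, NUM, STR, ID, ID]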